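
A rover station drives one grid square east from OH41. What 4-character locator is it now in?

Longitude square 4; +1 → 5.
The latitude characters are unchanged.

OH51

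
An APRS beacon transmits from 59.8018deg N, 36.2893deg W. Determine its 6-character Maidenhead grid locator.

Offset from 180°W / 90°S: lon 143.7107°, lat 149.8018°.
Field: lon ⌊143.7107/20⌋ = 7 → H; lat ⌊149.8018/10⌋ = 14 → O.
Square: lon ⌊3.7107/2⌋ = 1; lat ⌊9.8018/1⌋ = 9.
Subsquare: lon ⌊1.7107/0.0833333⌋ = 20 → u; lat ⌊0.8018/0.0416667⌋ = 19 → t.

HO19ut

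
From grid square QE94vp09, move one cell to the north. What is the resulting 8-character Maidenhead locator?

QE94vq00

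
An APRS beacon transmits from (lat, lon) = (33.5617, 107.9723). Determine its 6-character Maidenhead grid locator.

Offset from 180°W / 90°S: lon 287.9723°, lat 123.5617°.
Field (20°×10°, letters A–R): lon ⌊287.9723/20⌋ = 14 → O; lat ⌊123.5617/10⌋ = 12 → M.
Square (2°×1°, digits 0–9): lon ⌊7.9723/2⌋ = 3; lat ⌊3.5617/1⌋ = 3.
Subsquare (5′×2.5′, letters a–x): lon ⌊1.9723/0.0833333⌋ = 23 → x; lat ⌊0.5617/0.0416667⌋ = 13 → n.

OM33xn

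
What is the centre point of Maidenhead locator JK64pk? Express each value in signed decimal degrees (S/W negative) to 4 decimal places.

14.4375, 13.2917

Field J=9, K=10: +9·20° lon, +10·10° lat → SW at lon 0°, lat 10°.
Square 6, 4: +6·2° lon, +4·1° lat → SW at lon 12°, lat 14°.
Subsquare p=15, k=10: +15·0.0833333° lon, +10·0.0416667° lat → SW at lon 13.25°, lat 14.4167°.
Cell spans 0.0833333° lon × 0.0416667° lat. Centre is SW corner plus half of each.
latitude 14.4375, longitude 13.2917.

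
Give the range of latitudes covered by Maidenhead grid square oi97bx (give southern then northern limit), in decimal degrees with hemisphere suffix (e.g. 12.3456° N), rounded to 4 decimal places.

2.0417° S, 2.0000° S

Field O=14, I=8: +14·20° lon, +8·10° lat → SW at lon 100°, lat -10°.
Square 9, 7: +9·2° lon, +7·1° lat → SW at lon 118°, lat -3°.
Subsquare b=1, x=23: +1·0.0833333° lon, +23·0.0416667° lat → SW at lon 118.083°, lat -2.04167°.
Cell spans 0.0833333° lon × 0.0416667° lat.
south 2.0417° S, north 2.0000° S.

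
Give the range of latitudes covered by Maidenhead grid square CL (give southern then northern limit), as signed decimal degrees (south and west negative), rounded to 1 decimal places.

Field C=2, L=11: +2·20° lon, +11·10° lat → SW at lon -140°, lat 20°.
Cell spans 20° lon × 10° lat.
south 20.0, north 30.0.

20.0, 30.0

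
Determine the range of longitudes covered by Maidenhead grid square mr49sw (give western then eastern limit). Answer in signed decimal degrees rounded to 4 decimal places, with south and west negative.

69.5000, 69.5833

Field M=12, R=17: +12·20° lon, +17·10° lat → SW at lon 60°, lat 80°.
Square 4, 9: +4·2° lon, +9·1° lat → SW at lon 68°, lat 89°.
Subsquare s=18, w=22: +18·0.0833333° lon, +22·0.0416667° lat → SW at lon 69.5°, lat 89.9167°.
Cell spans 0.0833333° lon × 0.0416667° lat.
west 69.5000, east 69.5833.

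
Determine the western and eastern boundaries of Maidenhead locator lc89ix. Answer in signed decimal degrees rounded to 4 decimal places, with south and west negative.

Field L=11, C=2: +11·20° lon, +2·10° lat → SW at lon 40°, lat -70°.
Square 8, 9: +8·2° lon, +9·1° lat → SW at lon 56°, lat -61°.
Subsquare i=8, x=23: +8·0.0833333° lon, +23·0.0416667° lat → SW at lon 56.6667°, lat -60.0417°.
Cell spans 0.0833333° lon × 0.0416667° lat.
west 56.6667, east 56.7500.

56.6667, 56.7500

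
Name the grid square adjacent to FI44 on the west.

Longitude square 4; −1 → 3.
The latitude characters are unchanged.

FI34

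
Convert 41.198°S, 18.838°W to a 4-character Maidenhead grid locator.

IE08

Shift to the Maidenhead origin (180°W, 90°S): lon 161.16, lat 48.80.
Field (20°×10°, letters A–R): 161.16/20 → 8 → I, 48.80/10 → 4 → E; chars IE.
Square (2°×1°, digits 0–9): 1.16/2 → 0, 8.80/1 → 8; chars 08.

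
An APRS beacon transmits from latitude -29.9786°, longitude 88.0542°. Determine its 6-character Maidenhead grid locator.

NG40aa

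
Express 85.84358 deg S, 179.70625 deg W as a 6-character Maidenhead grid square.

AA04dd

Offset from 180°W / 90°S: lon 0.2937°, lat 4.1564°.
Field: 0.2937/20 → 0 → A, 4.1564/10 → 0 → A; chars AA.
Square: 0.2937/2 → 0, 4.1564/1 → 4; chars 04.
Subsquare: 0.2937/0.0833333 → 3 → d, 0.1564/0.0416667 → 3 → d; chars dd.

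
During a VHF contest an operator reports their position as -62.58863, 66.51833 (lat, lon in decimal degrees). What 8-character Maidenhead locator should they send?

MC37gj28

Shift to the Maidenhead origin (180°W, 90°S): lon 246.51833, lat 27.41137.
Field: 246.51833/20 → 12 → M, 27.41137/10 → 2 → C; chars MC.
Square: 6.51833/2 → 3, 7.41137/1 → 7; chars 37.
Subsquare: 0.51833/0.0833333 → 6 → g, 0.41137/0.0416667 → 9 → j; chars gj.
Extended square: 0.01833/0.00833333 → 2, 0.03637/0.00416667 → 8; chars 28.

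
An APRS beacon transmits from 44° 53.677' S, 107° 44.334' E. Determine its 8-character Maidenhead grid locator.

OE35uc85

Offset from 180°W / 90°S: lon 287.73890°, lat 45.10538°.
Field: lon ⌊287.73890/20⌋ = 14 → O; lat ⌊45.10538/10⌋ = 4 → E.
Square: lon ⌊7.73890/2⌋ = 3; lat ⌊5.10538/1⌋ = 5.
Subsquare: lon ⌊1.73890/0.0833333⌋ = 20 → u; lat ⌊0.10538/0.0416667⌋ = 2 → c.
Extended square: lon ⌊0.07223/0.00833333⌋ = 8; lat ⌊0.02205/0.00416667⌋ = 5.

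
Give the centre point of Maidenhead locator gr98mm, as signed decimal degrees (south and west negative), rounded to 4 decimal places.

Field G=6, R=17: +6·20° lon, +17·10° lat → SW at lon -60°, lat 80°.
Square 9, 8: +9·2° lon, +8·1° lat → SW at lon -42°, lat 88°.
Subsquare m=12, m=12: +12·0.0833333° lon, +12·0.0416667° lat → SW at lon -41°, lat 88.5°.
Cell spans 0.0833333° lon × 0.0416667° lat. Centre is SW corner plus half of each.
latitude 88.5208, longitude -40.9583.

88.5208, -40.9583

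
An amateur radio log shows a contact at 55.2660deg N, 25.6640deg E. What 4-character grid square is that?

KO25

Offset from 180°W / 90°S: lon 205.66°, lat 145.27°.
Field: lon ⌊205.66/20⌋ = 10 → K; lat ⌊145.27/10⌋ = 14 → O.
Square: lon ⌊5.66/2⌋ = 2; lat ⌊5.27/1⌋ = 5.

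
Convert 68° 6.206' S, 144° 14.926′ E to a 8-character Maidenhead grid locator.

Offset from 180°W / 90°S: lon 324.24877°, lat 21.89657°.
Field: 324.24877/20 → 16 → Q, 21.89657/10 → 2 → C; chars QC.
Square: 4.24877/2 → 2, 1.89657/1 → 1; chars 21.
Subsquare: 0.24877/0.0833333 → 2 → c, 0.89657/0.0416667 → 21 → v; chars cv.
Extended square: 0.08210/0.00833333 → 9, 0.02157/0.00416667 → 5; chars 95.

QC21cv95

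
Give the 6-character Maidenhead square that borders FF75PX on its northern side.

FF76pa

Latitude subsquare x = 23; +1 → 24, wraps to 0 = a, carry into square.
Latitude square 5; +1 → 6.
The longitude characters are unchanged.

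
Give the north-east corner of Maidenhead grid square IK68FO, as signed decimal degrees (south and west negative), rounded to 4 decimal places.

18.6250, -7.5000

Field I=8, K=10: +8·20° lon, +10·10° lat → SW at lon -20°, lat 10°.
Square 6, 8: +6·2° lon, +8·1° lat → SW at lon -8°, lat 18°.
Subsquare f=5, o=14: +5·0.0833333° lon, +14·0.0416667° lat → SW at lon -7.58333°, lat 18.5833°.
Cell spans 0.0833333° lon × 0.0416667° lat. NE corner is SW corner plus one full cell.
latitude 18.6250, longitude -7.5000.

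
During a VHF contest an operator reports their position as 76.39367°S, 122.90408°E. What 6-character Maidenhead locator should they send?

PB13ko

Offset from 180°W / 90°S: lon 302.9041°, lat 13.6063°.
Field: 302.9041/20 → 15 → P, 13.6063/10 → 1 → B; chars PB.
Square: 2.9041/2 → 1, 3.6063/1 → 3; chars 13.
Subsquare: 0.9041/0.0833333 → 10 → k, 0.6063/0.0416667 → 14 → o; chars ko.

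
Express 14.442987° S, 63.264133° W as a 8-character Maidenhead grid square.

FH85in83

Offset from 180°W / 90°S: lon 116.73587°, lat 75.55701°.
Field: 116.73587/20 → 5 → F, 75.55701/10 → 7 → H; chars FH.
Square: 16.73587/2 → 8, 5.55701/1 → 5; chars 85.
Subsquare: 0.73587/0.0833333 → 8 → i, 0.55701/0.0416667 → 13 → n; chars in.
Extended square: 0.06920/0.00833333 → 8, 0.01535/0.00416667 → 3; chars 83.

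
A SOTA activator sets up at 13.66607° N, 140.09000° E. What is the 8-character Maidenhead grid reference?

Offset from 180°W / 90°S: lon 320.09000°, lat 103.66607°.
Field: lon ⌊320.09000/20⌋ = 16 → Q; lat ⌊103.66607/10⌋ = 10 → K.
Square: lon ⌊0.09000/2⌋ = 0; lat ⌊3.66607/1⌋ = 3.
Subsquare: lon ⌊0.09000/0.0833333⌋ = 1 → b; lat ⌊0.66607/0.0416667⌋ = 15 → p.
Extended square: lon ⌊0.00667/0.00833333⌋ = 0; lat ⌊0.04107/0.00416667⌋ = 9.

QK03bp09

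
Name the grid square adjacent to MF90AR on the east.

Longitude subsquare a = 0; +1 → 1 = b.
The latitude characters are unchanged.

MF90br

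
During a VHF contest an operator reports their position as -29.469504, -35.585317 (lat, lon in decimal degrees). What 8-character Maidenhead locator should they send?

Shift to the Maidenhead origin (180°W, 90°S): lon 144.41468, lat 60.53050.
Field: 144.41468/20 → 7 → H, 60.53050/10 → 6 → G; chars HG.
Square: 4.41468/2 → 2, 0.53050/1 → 0; chars 20.
Subsquare: 0.41468/0.0833333 → 4 → e, 0.53050/0.0416667 → 12 → m; chars em.
Extended square: 0.08135/0.00833333 → 9, 0.03050/0.00416667 → 7; chars 97.

HG20em97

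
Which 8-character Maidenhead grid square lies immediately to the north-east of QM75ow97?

Longitude extended square 9; +1 → 10, wraps to 0, carry into subsquare.
Longitude subsquare o = 14; +1 → 15 = p.
Latitude extended square 7; +1 → 8.

QM75pw08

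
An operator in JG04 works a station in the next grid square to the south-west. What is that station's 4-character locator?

Longitude square 0; −1 → -1, wraps to 9, carry into field.
Longitude field J = 9; −1 → 8 = I.
Latitude square 4; −1 → 3.

IG93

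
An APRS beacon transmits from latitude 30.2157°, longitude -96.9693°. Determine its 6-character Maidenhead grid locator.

EM10mf

Add 180° to longitude and 90° to latitude: 83.0307, 120.2157.
Field: lon ⌊83.0307/20⌋ = 4 → E; lat ⌊120.2157/10⌋ = 12 → M.
Square: lon ⌊3.0307/2⌋ = 1; lat ⌊0.2157/1⌋ = 0.
Subsquare: lon ⌊1.0307/0.0833333⌋ = 12 → m; lat ⌊0.2157/0.0416667⌋ = 5 → f.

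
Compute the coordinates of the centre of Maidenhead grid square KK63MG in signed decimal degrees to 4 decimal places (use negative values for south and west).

13.2708, 33.0417

Field K=10, K=10: +10·20° lon, +10·10° lat → SW at lon 20°, lat 10°.
Square 6, 3: +6·2° lon, +3·1° lat → SW at lon 32°, lat 13°.
Subsquare m=12, g=6: +12·0.0833333° lon, +6·0.0416667° lat → SW at lon 33°, lat 13.25°.
Cell spans 0.0833333° lon × 0.0416667° lat. Centre is SW corner plus half of each.
latitude 13.2708, longitude 33.0417.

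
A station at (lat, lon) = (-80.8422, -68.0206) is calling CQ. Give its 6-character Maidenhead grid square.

FA59xd

Shift to the Maidenhead origin (180°W, 90°S): lon 111.9794, lat 9.1578.
Field: lon ⌊111.9794/20⌋ = 5 → F; lat ⌊9.1578/10⌋ = 0 → A.
Square: lon ⌊11.9794/2⌋ = 5; lat ⌊9.1578/1⌋ = 9.
Subsquare: lon ⌊1.9794/0.0833333⌋ = 23 → x; lat ⌊0.1578/0.0416667⌋ = 3 → d.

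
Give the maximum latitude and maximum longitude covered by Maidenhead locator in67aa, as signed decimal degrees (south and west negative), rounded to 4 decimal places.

47.0417, -7.9167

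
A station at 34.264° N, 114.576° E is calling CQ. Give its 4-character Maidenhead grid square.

OM74

Offset from 180°W / 90°S: lon 294.58°, lat 124.26°.
Field (20°×10°, letters A–R): 294.58/20 → 14 → O, 124.26/10 → 12 → M; chars OM.
Square (2°×1°, digits 0–9): 14.58/2 → 7, 4.26/1 → 4; chars 74.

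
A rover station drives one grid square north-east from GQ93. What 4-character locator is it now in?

HQ04

Longitude square 9; +1 → 10, wraps to 0, carry into field.
Longitude field G = 6; +1 → 7 = H.
Latitude square 3; +1 → 4.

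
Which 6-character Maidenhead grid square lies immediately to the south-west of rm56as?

RM46xr

Longitude subsquare a = 0; −1 → -1, wraps to 23 = x, carry into square.
Longitude square 5; −1 → 4.
Latitude subsquare s = 18; −1 → 17 = r.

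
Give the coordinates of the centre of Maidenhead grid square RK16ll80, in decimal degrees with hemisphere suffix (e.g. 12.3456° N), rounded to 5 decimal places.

16.46042° N, 162.98750° E

Field R=17, K=10: +17·20° lon, +10·10° lat → SW at lon 160°, lat 10°.
Square 1, 6: +1·2° lon, +6·1° lat → SW at lon 162°, lat 16°.
Subsquare l=11, l=11: +11·0.0833333° lon, +11·0.0416667° lat → SW at lon 162.917°, lat 16.4583°.
Extended square 8, 0: +8·0.00833333° lon, +0·0.00416667° lat → SW at lon 162.983°, lat 16.4583°.
Cell spans 0.00833333° lon × 0.00416667° lat. Centre is SW corner plus half of each.
latitude 16.46042° N, longitude 162.98750° E.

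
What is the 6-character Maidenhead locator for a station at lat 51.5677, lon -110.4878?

Shift to the Maidenhead origin (180°W, 90°S): lon 69.5122, lat 141.5677.
Field (20°×10°, letters A–R): lon ⌊69.5122/20⌋ = 3 → D; lat ⌊141.5677/10⌋ = 14 → O.
Square (2°×1°, digits 0–9): lon ⌊9.5122/2⌋ = 4; lat ⌊1.5677/1⌋ = 1.
Subsquare (5′×2.5′, letters a–x): lon ⌊1.5122/0.0833333⌋ = 18 → s; lat ⌊0.5677/0.0416667⌋ = 13 → n.

DO41sn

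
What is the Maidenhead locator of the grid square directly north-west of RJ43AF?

RJ33xg

Longitude subsquare a = 0; −1 → -1, wraps to 23 = x, carry into square.
Longitude square 4; −1 → 3.
Latitude subsquare f = 5; +1 → 6 = g.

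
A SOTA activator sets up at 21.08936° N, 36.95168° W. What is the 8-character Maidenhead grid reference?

HL11mc51

Shift to the Maidenhead origin (180°W, 90°S): lon 143.04832, lat 111.08936.
Field (20°×10°, letters A–R): lon ⌊143.04832/20⌋ = 7 → H; lat ⌊111.08936/10⌋ = 11 → L.
Square (2°×1°, digits 0–9): lon ⌊3.04832/2⌋ = 1; lat ⌊1.08936/1⌋ = 1.
Subsquare (5′×2.5′, letters a–x): lon ⌊1.04832/0.0833333⌋ = 12 → m; lat ⌊0.08936/0.0416667⌋ = 2 → c.
Extended square (30″×15″, digits 0–9): lon ⌊0.04832/0.00833333⌋ = 5; lat ⌊0.00603/0.00416667⌋ = 1.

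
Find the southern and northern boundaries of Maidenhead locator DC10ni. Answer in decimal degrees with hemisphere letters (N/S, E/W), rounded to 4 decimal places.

69.6667° S, 69.6250° S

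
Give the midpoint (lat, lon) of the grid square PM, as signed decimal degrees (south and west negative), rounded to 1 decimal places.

Field P=15, M=12: +15·20° lon, +12·10° lat → SW at lon 120°, lat 30°.
Cell spans 20° lon × 10° lat. Centre is SW corner plus half of each.
latitude 35.0, longitude 130.0.

35.0, 130.0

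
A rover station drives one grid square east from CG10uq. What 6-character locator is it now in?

CG10vq

Longitude subsquare u = 20; +1 → 21 = v.
The latitude characters are unchanged.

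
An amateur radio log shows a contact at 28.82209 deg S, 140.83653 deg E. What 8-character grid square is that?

Offset from 180°W / 90°S: lon 320.83653°, lat 61.17791°.
Field (20°×10°, letters A–R): 320.83653/20 → 16 → Q, 61.17791/10 → 6 → G; chars QG.
Square (2°×1°, digits 0–9): 0.83653/2 → 0, 1.17791/1 → 1; chars 01.
Subsquare (5′×2.5′, letters a–x): 0.83653/0.0833333 → 10 → k, 0.17791/0.0416667 → 4 → e; chars ke.
Extended square (30″×15″, digits 0–9): 0.00320/0.00833333 → 0, 0.01124/0.00416667 → 2; chars 02.

QG01ke02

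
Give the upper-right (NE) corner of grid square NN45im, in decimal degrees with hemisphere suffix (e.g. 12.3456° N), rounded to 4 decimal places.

45.5417° N, 88.7500° E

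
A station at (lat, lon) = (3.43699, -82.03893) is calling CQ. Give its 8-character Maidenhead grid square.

EJ83xk54

Add 180° to longitude and 90° to latitude: 97.96107, 93.43699.
Field: 97.96107/20 → 4 → E, 93.43699/10 → 9 → J; chars EJ.
Square: 17.96107/2 → 8, 3.43699/1 → 3; chars 83.
Subsquare: 1.96107/0.0833333 → 23 → x, 0.43699/0.0416667 → 10 → k; chars xk.
Extended square: 0.04440/0.00833333 → 5, 0.02032/0.00416667 → 4; chars 54.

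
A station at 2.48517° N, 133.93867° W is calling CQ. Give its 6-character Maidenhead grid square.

CJ32al

Add 180° to longitude and 90° to latitude: 46.0613, 92.4852.
Field: lon ⌊46.0613/20⌋ = 2 → C; lat ⌊92.4852/10⌋ = 9 → J.
Square: lon ⌊6.0613/2⌋ = 3; lat ⌊2.4852/1⌋ = 2.
Subsquare: lon ⌊0.0613/0.0833333⌋ = 0 → a; lat ⌊0.4852/0.0416667⌋ = 11 → l.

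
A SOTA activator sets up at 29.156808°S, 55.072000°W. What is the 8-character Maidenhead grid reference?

GG20lu12

Shift to the Maidenhead origin (180°W, 90°S): lon 124.92800, lat 60.84319.
Field: lon ⌊124.92800/20⌋ = 6 → G; lat ⌊60.84319/10⌋ = 6 → G.
Square: lon ⌊4.92800/2⌋ = 2; lat ⌊0.84319/1⌋ = 0.
Subsquare: lon ⌊0.92800/0.0833333⌋ = 11 → l; lat ⌊0.84319/0.0416667⌋ = 20 → u.
Extended square: lon ⌊0.01133/0.00833333⌋ = 1; lat ⌊0.00986/0.00416667⌋ = 2.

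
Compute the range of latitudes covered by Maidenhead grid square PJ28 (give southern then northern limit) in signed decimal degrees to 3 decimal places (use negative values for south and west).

8.000, 9.000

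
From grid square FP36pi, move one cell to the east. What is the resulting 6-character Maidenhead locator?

Longitude subsquare p = 15; +1 → 16 = q.
The latitude characters are unchanged.

FP36qi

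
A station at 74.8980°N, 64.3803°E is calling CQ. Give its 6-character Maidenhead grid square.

Add 180° to longitude and 90° to latitude: 244.3803, 164.8980.
Field (20°×10°, letters A–R): 244.3803/20 → 12 → M, 164.8980/10 → 16 → Q; chars MQ.
Square (2°×1°, digits 0–9): 4.3803/2 → 2, 4.8980/1 → 4; chars 24.
Subsquare (5′×2.5′, letters a–x): 0.3803/0.0833333 → 4 → e, 0.8980/0.0416667 → 21 → v; chars ev.

MQ24ev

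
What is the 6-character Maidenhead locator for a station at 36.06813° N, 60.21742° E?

Add 180° to longitude and 90° to latitude: 240.2174, 126.0681.
Field: 240.2174/20 → 12 → M, 126.0681/10 → 12 → M; chars MM.
Square: 0.2174/2 → 0, 6.0681/1 → 6; chars 06.
Subsquare: 0.2174/0.0833333 → 2 → c, 0.0681/0.0416667 → 1 → b; chars cb.

MM06cb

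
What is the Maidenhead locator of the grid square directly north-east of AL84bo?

Longitude subsquare b = 1; +1 → 2 = c.
Latitude subsquare o = 14; +1 → 15 = p.

AL84cp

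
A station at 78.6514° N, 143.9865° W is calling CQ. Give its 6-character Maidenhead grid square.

BQ88ap

Offset from 180°W / 90°S: lon 36.0135°, lat 168.6514°.
Field (20°×10°, letters A–R): 36.0135/20 → 1 → B, 168.6514/10 → 16 → Q; chars BQ.
Square (2°×1°, digits 0–9): 16.0135/2 → 8, 8.6514/1 → 8; chars 88.
Subsquare (5′×2.5′, letters a–x): 0.0135/0.0833333 → 0 → a, 0.6514/0.0416667 → 15 → p; chars ap.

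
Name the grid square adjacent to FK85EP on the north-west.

FK85dq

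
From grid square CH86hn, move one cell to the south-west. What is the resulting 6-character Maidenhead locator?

Longitude subsquare h = 7; −1 → 6 = g.
Latitude subsquare n = 13; −1 → 12 = m.

CH86gm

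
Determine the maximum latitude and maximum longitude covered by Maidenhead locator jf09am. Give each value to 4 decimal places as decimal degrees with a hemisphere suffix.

Field J=9, F=5: +9·20° lon, +5·10° lat → SW at lon 0°, lat -40°.
Square 0, 9: +0·2° lon, +9·1° lat → SW at lon 0°, lat -31°.
Subsquare a=0, m=12: +0·0.0833333° lon, +12·0.0416667° lat → SW at lon 0°, lat -30.5°.
Cell spans 0.0833333° lon × 0.0416667° lat. NE corner is SW corner plus one full cell.
latitude 30.4583° S, longitude 0.0833° E.

30.4583° S, 0.0833° E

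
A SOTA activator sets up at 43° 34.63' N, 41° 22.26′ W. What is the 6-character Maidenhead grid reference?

Add 180° to longitude and 90° to latitude: 138.6290, 133.5772.
Field: 138.6290/20 → 6 → G, 133.5772/10 → 13 → N; chars GN.
Square: 18.6290/2 → 9, 3.5772/1 → 3; chars 93.
Subsquare: 0.6290/0.0833333 → 7 → h, 0.5772/0.0416667 → 13 → n; chars hn.

GN93hn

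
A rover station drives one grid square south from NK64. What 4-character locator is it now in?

Latitude square 4; −1 → 3.
The longitude characters are unchanged.

NK63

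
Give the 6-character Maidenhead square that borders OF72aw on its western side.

OF62xw

Longitude subsquare a = 0; −1 → -1, wraps to 23 = x, carry into square.
Longitude square 7; −1 → 6.
The latitude characters are unchanged.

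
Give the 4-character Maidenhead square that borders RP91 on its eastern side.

Longitude square 9; +1 → 10, wraps to 0, carry into field.
Longitude field R = 17; +1 → 18, wraps to 0 = A, wrapping around the antimeridian.
The latitude characters are unchanged.

AP01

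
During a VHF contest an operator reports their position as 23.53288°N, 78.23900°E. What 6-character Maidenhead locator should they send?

ML93cm

Add 180° to longitude and 90° to latitude: 258.2390, 113.5329.
Field (20°×10°, letters A–R): 258.2390/20 → 12 → M, 113.5329/10 → 11 → L; chars ML.
Square (2°×1°, digits 0–9): 18.2390/2 → 9, 3.5329/1 → 3; chars 93.
Subsquare (5′×2.5′, letters a–x): 0.2390/0.0833333 → 2 → c, 0.5329/0.0416667 → 12 → m; chars cm.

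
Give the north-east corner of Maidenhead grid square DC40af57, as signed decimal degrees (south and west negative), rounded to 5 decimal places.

-69.75833, -111.95000

Field D=3, C=2: +3·20° lon, +2·10° lat → SW at lon -120°, lat -70°.
Square 4, 0: +4·2° lon, +0·1° lat → SW at lon -112°, lat -70°.
Subsquare a=0, f=5: +0·0.0833333° lon, +5·0.0416667° lat → SW at lon -112°, lat -69.7917°.
Extended square 5, 7: +5·0.00833333° lon, +7·0.00416667° lat → SW at lon -111.958°, lat -69.7625°.
Cell spans 0.00833333° lon × 0.00416667° lat. NE corner is SW corner plus one full cell.
latitude -69.75833, longitude -111.95000.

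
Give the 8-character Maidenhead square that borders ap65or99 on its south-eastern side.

Longitude extended square 9; +1 → 10, wraps to 0, carry into subsquare.
Longitude subsquare o = 14; +1 → 15 = p.
Latitude extended square 9; −1 → 8.

AP65pr08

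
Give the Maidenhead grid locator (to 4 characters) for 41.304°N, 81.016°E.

Add 180° to longitude and 90° to latitude: 261.02, 131.30.
Field: 261.02/20 → 13 → N, 131.30/10 → 13 → N; chars NN.
Square: 1.02/2 → 0, 1.30/1 → 1; chars 01.

NN01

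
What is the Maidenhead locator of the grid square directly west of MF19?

MF09

Longitude square 1; −1 → 0.
The latitude characters are unchanged.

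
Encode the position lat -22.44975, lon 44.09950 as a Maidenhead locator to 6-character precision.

LG27bn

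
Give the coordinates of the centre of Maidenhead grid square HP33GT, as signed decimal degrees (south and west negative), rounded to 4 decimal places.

Field H=7, P=15: +7·20° lon, +15·10° lat → SW at lon -40°, lat 60°.
Square 3, 3: +3·2° lon, +3·1° lat → SW at lon -34°, lat 63°.
Subsquare g=6, t=19: +6·0.0833333° lon, +19·0.0416667° lat → SW at lon -33.5°, lat 63.7917°.
Cell spans 0.0833333° lon × 0.0416667° lat. Centre is SW corner plus half of each.
latitude 63.8125, longitude -33.4583.

63.8125, -33.4583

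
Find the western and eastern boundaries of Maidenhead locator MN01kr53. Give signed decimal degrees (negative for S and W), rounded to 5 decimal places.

60.87500, 60.88333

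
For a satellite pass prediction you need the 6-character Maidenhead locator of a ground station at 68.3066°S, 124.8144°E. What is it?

Shift to the Maidenhead origin (180°W, 90°S): lon 304.8144, lat 21.6934.
Field: 304.8144/20 → 15 → P, 21.6934/10 → 2 → C; chars PC.
Square: 4.8144/2 → 2, 1.6934/1 → 1; chars 21.
Subsquare: 0.8144/0.0833333 → 9 → j, 0.6934/0.0416667 → 16 → q; chars jq.

PC21jq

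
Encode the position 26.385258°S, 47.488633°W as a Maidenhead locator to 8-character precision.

Shift to the Maidenhead origin (180°W, 90°S): lon 132.51137, lat 63.61474.
Field: 132.51137/20 → 6 → G, 63.61474/10 → 6 → G; chars GG.
Square: 12.51137/2 → 6, 3.61474/1 → 3; chars 63.
Subsquare: 0.51137/0.0833333 → 6 → g, 0.61474/0.0416667 → 14 → o; chars go.
Extended square: 0.01137/0.00833333 → 1, 0.03141/0.00416667 → 7; chars 17.

GG63go17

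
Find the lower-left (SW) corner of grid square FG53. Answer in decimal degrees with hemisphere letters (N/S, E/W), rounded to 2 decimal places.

Field F=5, G=6: +5·20° lon, +6·10° lat → SW at lon -80°, lat -30°.
Square 5, 3: +5·2° lon, +3·1° lat → SW at lon -70°, lat -27°.
latitude 27.00° S, longitude 70.00° W.

27.00° S, 70.00° W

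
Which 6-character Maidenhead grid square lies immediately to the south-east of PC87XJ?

PC97ai

Longitude subsquare x = 23; +1 → 24, wraps to 0 = a, carry into square.
Longitude square 8; +1 → 9.
Latitude subsquare j = 9; −1 → 8 = i.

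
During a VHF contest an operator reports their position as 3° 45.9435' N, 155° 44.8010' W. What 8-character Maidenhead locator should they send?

BJ23ds03

Shift to the Maidenhead origin (180°W, 90°S): lon 24.25332, lat 93.76573.
Field: 24.25332/20 → 1 → B, 93.76573/10 → 9 → J; chars BJ.
Square: 4.25332/2 → 2, 3.76573/1 → 3; chars 23.
Subsquare: 0.25332/0.0833333 → 3 → d, 0.76573/0.0416667 → 18 → s; chars ds.
Extended square: 0.00332/0.00833333 → 0, 0.01573/0.00416667 → 3; chars 03.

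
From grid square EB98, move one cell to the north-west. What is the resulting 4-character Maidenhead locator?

Longitude square 9; −1 → 8.
Latitude square 8; +1 → 9.

EB89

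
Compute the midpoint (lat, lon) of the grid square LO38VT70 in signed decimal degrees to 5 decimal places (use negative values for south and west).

58.79375, 47.81250

Field L=11, O=14: +11·20° lon, +14·10° lat → SW at lon 40°, lat 50°.
Square 3, 8: +3·2° lon, +8·1° lat → SW at lon 46°, lat 58°.
Subsquare v=21, t=19: +21·0.0833333° lon, +19·0.0416667° lat → SW at lon 47.75°, lat 58.7917°.
Extended square 7, 0: +7·0.00833333° lon, +0·0.00416667° lat → SW at lon 47.8083°, lat 58.7917°.
Cell spans 0.00833333° lon × 0.00416667° lat. Centre is SW corner plus half of each.
latitude 58.79375, longitude 47.81250.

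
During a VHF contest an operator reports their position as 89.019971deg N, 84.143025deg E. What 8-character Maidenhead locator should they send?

Offset from 180°W / 90°S: lon 264.14302°, lat 179.01997°.
Field: lon ⌊264.14302/20⌋ = 13 → N; lat ⌊179.01997/10⌋ = 17 → R.
Square: lon ⌊4.14302/2⌋ = 2; lat ⌊9.01997/1⌋ = 9.
Subsquare: lon ⌊0.14302/0.0833333⌋ = 1 → b; lat ⌊0.01997/0.0416667⌋ = 0 → a.
Extended square: lon ⌊0.05969/0.00833333⌋ = 7; lat ⌊0.01997/0.00416667⌋ = 4.

NR29ba74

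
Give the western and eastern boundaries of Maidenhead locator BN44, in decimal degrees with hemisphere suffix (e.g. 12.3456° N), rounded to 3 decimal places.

152.000° W, 150.000° W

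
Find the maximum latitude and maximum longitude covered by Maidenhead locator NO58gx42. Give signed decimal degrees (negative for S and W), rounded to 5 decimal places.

Field N=13, O=14: +13·20° lon, +14·10° lat → SW at lon 80°, lat 50°.
Square 5, 8: +5·2° lon, +8·1° lat → SW at lon 90°, lat 58°.
Subsquare g=6, x=23: +6·0.0833333° lon, +23·0.0416667° lat → SW at lon 90.5°, lat 58.9583°.
Extended square 4, 2: +4·0.00833333° lon, +2·0.00416667° lat → SW at lon 90.5333°, lat 58.9667°.
Cell spans 0.00833333° lon × 0.00416667° lat. NE corner is SW corner plus one full cell.
latitude 58.97083, longitude 90.54167.

58.97083, 90.54167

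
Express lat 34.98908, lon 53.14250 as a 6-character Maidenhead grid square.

LM64nx

Shift to the Maidenhead origin (180°W, 90°S): lon 233.1425, lat 124.9891.
Field (20°×10°, letters A–R): 233.1425/20 → 11 → L, 124.9891/10 → 12 → M; chars LM.
Square (2°×1°, digits 0–9): 13.1425/2 → 6, 4.9891/1 → 4; chars 64.
Subsquare (5′×2.5′, letters a–x): 1.1425/0.0833333 → 13 → n, 0.9891/0.0416667 → 23 → x; chars nx.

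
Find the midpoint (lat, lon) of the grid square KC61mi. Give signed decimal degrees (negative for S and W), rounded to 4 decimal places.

Field K=10, C=2: +10·20° lon, +2·10° lat → SW at lon 20°, lat -70°.
Square 6, 1: +6·2° lon, +1·1° lat → SW at lon 32°, lat -69°.
Subsquare m=12, i=8: +12·0.0833333° lon, +8·0.0416667° lat → SW at lon 33°, lat -68.6667°.
Cell spans 0.0833333° lon × 0.0416667° lat. Centre is SW corner plus half of each.
latitude -68.6458, longitude 33.0417.

-68.6458, 33.0417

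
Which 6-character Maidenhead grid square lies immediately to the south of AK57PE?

Latitude subsquare e = 4; −1 → 3 = d.
The longitude characters are unchanged.

AK57pd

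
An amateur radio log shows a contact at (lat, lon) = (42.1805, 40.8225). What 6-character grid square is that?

Offset from 180°W / 90°S: lon 220.8225°, lat 132.1805°.
Field: 220.8225/20 → 11 → L, 132.1805/10 → 13 → N; chars LN.
Square: 0.8225/2 → 0, 2.1805/1 → 2; chars 02.
Subsquare: 0.8225/0.0833333 → 9 → j, 0.1805/0.0416667 → 4 → e; chars je.

LN02je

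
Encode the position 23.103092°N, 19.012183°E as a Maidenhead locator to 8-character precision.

JL93mc14

Shift to the Maidenhead origin (180°W, 90°S): lon 199.01218, lat 113.10309.
Field: lon ⌊199.01218/20⌋ = 9 → J; lat ⌊113.10309/10⌋ = 11 → L.
Square: lon ⌊19.01218/2⌋ = 9; lat ⌊3.10309/1⌋ = 3.
Subsquare: lon ⌊1.01218/0.0833333⌋ = 12 → m; lat ⌊0.10309/0.0416667⌋ = 2 → c.
Extended square: lon ⌊0.01218/0.00833333⌋ = 1; lat ⌊0.01976/0.00416667⌋ = 4.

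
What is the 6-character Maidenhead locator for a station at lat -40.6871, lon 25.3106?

Offset from 180°W / 90°S: lon 205.3106°, lat 49.3129°.
Field: lon ⌊205.3106/20⌋ = 10 → K; lat ⌊49.3129/10⌋ = 4 → E.
Square: lon ⌊5.3106/2⌋ = 2; lat ⌊9.3129/1⌋ = 9.
Subsquare: lon ⌊1.3106/0.0833333⌋ = 15 → p; lat ⌊0.3129/0.0416667⌋ = 7 → h.

KE29ph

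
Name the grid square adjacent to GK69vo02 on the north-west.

Longitude extended square 0; −1 → -1, wraps to 9, carry into subsquare.
Longitude subsquare v = 21; −1 → 20 = u.
Latitude extended square 2; +1 → 3.

GK69uo93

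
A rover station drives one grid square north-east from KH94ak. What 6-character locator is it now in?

KH94bl

Longitude subsquare a = 0; +1 → 1 = b.
Latitude subsquare k = 10; +1 → 11 = l.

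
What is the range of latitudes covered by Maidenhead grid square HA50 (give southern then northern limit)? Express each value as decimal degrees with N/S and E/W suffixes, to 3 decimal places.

90.000° S, 89.000° S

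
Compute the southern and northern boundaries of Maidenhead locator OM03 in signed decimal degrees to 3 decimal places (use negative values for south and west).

33.000, 34.000

Field O=14, M=12: +14·20° lon, +12·10° lat → SW at lon 100°, lat 30°.
Square 0, 3: +0·2° lon, +3·1° lat → SW at lon 100°, lat 33°.
Cell spans 2° lon × 1° lat.
south 33.000, north 34.000.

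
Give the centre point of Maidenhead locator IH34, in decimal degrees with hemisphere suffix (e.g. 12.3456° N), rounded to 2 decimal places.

15.50° S, 13.00° W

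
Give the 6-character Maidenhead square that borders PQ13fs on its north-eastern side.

PQ13gt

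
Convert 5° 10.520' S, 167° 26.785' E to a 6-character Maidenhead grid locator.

RI34rt

Add 180° to longitude and 90° to latitude: 347.4464, 84.8247.
Field (20°×10°, letters A–R): lon ⌊347.4464/20⌋ = 17 → R; lat ⌊84.8247/10⌋ = 8 → I.
Square (2°×1°, digits 0–9): lon ⌊7.4464/2⌋ = 3; lat ⌊4.8247/1⌋ = 4.
Subsquare (5′×2.5′, letters a–x): lon ⌊1.4464/0.0833333⌋ = 17 → r; lat ⌊0.8247/0.0416667⌋ = 19 → t.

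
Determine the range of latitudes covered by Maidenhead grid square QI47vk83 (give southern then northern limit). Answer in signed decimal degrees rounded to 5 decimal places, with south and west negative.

-2.57083, -2.56667

Field Q=16, I=8: +16·20° lon, +8·10° lat → SW at lon 140°, lat -10°.
Square 4, 7: +4·2° lon, +7·1° lat → SW at lon 148°, lat -3°.
Subsquare v=21, k=10: +21·0.0833333° lon, +10·0.0416667° lat → SW at lon 149.75°, lat -2.58333°.
Extended square 8, 3: +8·0.00833333° lon, +3·0.00416667° lat → SW at lon 149.817°, lat -2.57083°.
Cell spans 0.00833333° lon × 0.00416667° lat.
south -2.57083, north -2.56667.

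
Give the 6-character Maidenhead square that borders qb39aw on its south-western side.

QB29xv

Longitude subsquare a = 0; −1 → -1, wraps to 23 = x, carry into square.
Longitude square 3; −1 → 2.
Latitude subsquare w = 22; −1 → 21 = v.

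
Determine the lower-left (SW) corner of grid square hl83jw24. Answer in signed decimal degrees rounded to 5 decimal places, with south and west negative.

Field H=7, L=11: +7·20° lon, +11·10° lat → SW at lon -40°, lat 20°.
Square 8, 3: +8·2° lon, +3·1° lat → SW at lon -24°, lat 23°.
Subsquare j=9, w=22: +9·0.0833333° lon, +22·0.0416667° lat → SW at lon -23.25°, lat 23.9167°.
Extended square 2, 4: +2·0.00833333° lon, +4·0.00416667° lat → SW at lon -23.2333°, lat 23.9333°.
latitude 23.93333, longitude -23.23333.

23.93333, -23.23333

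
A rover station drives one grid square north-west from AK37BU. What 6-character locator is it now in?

Longitude subsquare b = 1; −1 → 0 = a.
Latitude subsquare u = 20; +1 → 21 = v.

AK37av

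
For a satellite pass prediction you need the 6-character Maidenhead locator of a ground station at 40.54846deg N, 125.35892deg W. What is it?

CN70hn

Shift to the Maidenhead origin (180°W, 90°S): lon 54.6411, lat 130.5485.
Field: lon ⌊54.6411/20⌋ = 2 → C; lat ⌊130.5485/10⌋ = 13 → N.
Square: lon ⌊14.6411/2⌋ = 7; lat ⌊0.5485/1⌋ = 0.
Subsquare: lon ⌊0.6411/0.0833333⌋ = 7 → h; lat ⌊0.5485/0.0416667⌋ = 13 → n.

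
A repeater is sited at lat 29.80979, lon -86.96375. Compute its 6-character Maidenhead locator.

Offset from 180°W / 90°S: lon 93.0362°, lat 119.8098°.
Field: lon ⌊93.0362/20⌋ = 4 → E; lat ⌊119.8098/10⌋ = 11 → L.
Square: lon ⌊13.0362/2⌋ = 6; lat ⌊9.8098/1⌋ = 9.
Subsquare: lon ⌊1.0362/0.0833333⌋ = 12 → m; lat ⌊0.8098/0.0416667⌋ = 19 → t.

EL69mt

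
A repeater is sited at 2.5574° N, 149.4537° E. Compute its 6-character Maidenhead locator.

QJ42rn

Add 180° to longitude and 90° to latitude: 329.4537, 92.5574.
Field (20°×10°, letters A–R): lon ⌊329.4537/20⌋ = 16 → Q; lat ⌊92.5574/10⌋ = 9 → J.
Square (2°×1°, digits 0–9): lon ⌊9.4537/2⌋ = 4; lat ⌊2.5574/1⌋ = 2.
Subsquare (5′×2.5′, letters a–x): lon ⌊1.4537/0.0833333⌋ = 17 → r; lat ⌊0.5574/0.0416667⌋ = 13 → n.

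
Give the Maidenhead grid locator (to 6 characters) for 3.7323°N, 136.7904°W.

Shift to the Maidenhead origin (180°W, 90°S): lon 43.2096, lat 93.7323.
Field (20°×10°, letters A–R): lon ⌊43.2096/20⌋ = 2 → C; lat ⌊93.7323/10⌋ = 9 → J.
Square (2°×1°, digits 0–9): lon ⌊3.2096/2⌋ = 1; lat ⌊3.7323/1⌋ = 3.
Subsquare (5′×2.5′, letters a–x): lon ⌊1.2096/0.0833333⌋ = 14 → o; lat ⌊0.7323/0.0416667⌋ = 17 → r.

CJ13or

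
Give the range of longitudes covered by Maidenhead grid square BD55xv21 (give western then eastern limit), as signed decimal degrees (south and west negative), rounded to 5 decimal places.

Field B=1, D=3: +1·20° lon, +3·10° lat → SW at lon -160°, lat -60°.
Square 5, 5: +5·2° lon, +5·1° lat → SW at lon -150°, lat -55°.
Subsquare x=23, v=21: +23·0.0833333° lon, +21·0.0416667° lat → SW at lon -148.083°, lat -54.125°.
Extended square 2, 1: +2·0.00833333° lon, +1·0.00416667° lat → SW at lon -148.067°, lat -54.1208°.
Cell spans 0.00833333° lon × 0.00416667° lat.
west -148.06667, east -148.05833.

-148.06667, -148.05833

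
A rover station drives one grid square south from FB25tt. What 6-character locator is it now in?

Latitude subsquare t = 19; −1 → 18 = s.
The longitude characters are unchanged.

FB25ts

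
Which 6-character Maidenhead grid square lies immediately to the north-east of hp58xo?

Longitude subsquare x = 23; +1 → 24, wraps to 0 = a, carry into square.
Longitude square 5; +1 → 6.
Latitude subsquare o = 14; +1 → 15 = p.

HP68ap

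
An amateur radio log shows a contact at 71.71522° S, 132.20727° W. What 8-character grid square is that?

Add 180° to longitude and 90° to latitude: 47.79273, 18.28478.
Field (20°×10°, letters A–R): lon ⌊47.79273/20⌋ = 2 → C; lat ⌊18.28478/10⌋ = 1 → B.
Square (2°×1°, digits 0–9): lon ⌊7.79273/2⌋ = 3; lat ⌊8.28478/1⌋ = 8.
Subsquare (5′×2.5′, letters a–x): lon ⌊1.79273/0.0833333⌋ = 21 → v; lat ⌊0.28478/0.0416667⌋ = 6 → g.
Extended square (30″×15″, digits 0–9): lon ⌊0.04273/0.00833333⌋ = 5; lat ⌊0.03478/0.00416667⌋ = 8.

CB38vg58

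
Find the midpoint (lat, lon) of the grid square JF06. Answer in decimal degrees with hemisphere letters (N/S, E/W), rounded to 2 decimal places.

33.50° S, 1.00° E

Field J=9, F=5: +9·20° lon, +5·10° lat → SW at lon 0°, lat -40°.
Square 0, 6: +0·2° lon, +6·1° lat → SW at lon 0°, lat -34°.
Cell spans 2° lon × 1° lat. Centre is SW corner plus half of each.
latitude 33.50° S, longitude 1.00° E.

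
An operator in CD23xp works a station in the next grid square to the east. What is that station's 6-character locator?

CD33ap

Longitude subsquare x = 23; +1 → 24, wraps to 0 = a, carry into square.
Longitude square 2; +1 → 3.
The latitude characters are unchanged.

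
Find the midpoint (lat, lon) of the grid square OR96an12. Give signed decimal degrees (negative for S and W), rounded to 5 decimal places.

86.55208, 118.01250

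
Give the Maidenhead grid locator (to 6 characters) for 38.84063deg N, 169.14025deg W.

AM58ku

Shift to the Maidenhead origin (180°W, 90°S): lon 10.8597, lat 128.8406.
Field: lon ⌊10.8597/20⌋ = 0 → A; lat ⌊128.8406/10⌋ = 12 → M.
Square: lon ⌊10.8597/2⌋ = 5; lat ⌊8.8406/1⌋ = 8.
Subsquare: lon ⌊0.8597/0.0833333⌋ = 10 → k; lat ⌊0.8406/0.0416667⌋ = 20 → u.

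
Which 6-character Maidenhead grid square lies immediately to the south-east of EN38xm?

EN48al

Longitude subsquare x = 23; +1 → 24, wraps to 0 = a, carry into square.
Longitude square 3; +1 → 4.
Latitude subsquare m = 12; −1 → 11 = l.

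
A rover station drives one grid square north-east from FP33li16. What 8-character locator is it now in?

FP33li27

Longitude extended square 1; +1 → 2.
Latitude extended square 6; +1 → 7.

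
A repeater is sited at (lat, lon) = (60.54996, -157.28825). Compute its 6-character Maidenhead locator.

BP10in

Add 180° to longitude and 90° to latitude: 22.7117, 150.5500.
Field: lon ⌊22.7117/20⌋ = 1 → B; lat ⌊150.5500/10⌋ = 15 → P.
Square: lon ⌊2.7117/2⌋ = 1; lat ⌊0.5500/1⌋ = 0.
Subsquare: lon ⌊0.7117/0.0833333⌋ = 8 → i; lat ⌊0.5500/0.0416667⌋ = 13 → n.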